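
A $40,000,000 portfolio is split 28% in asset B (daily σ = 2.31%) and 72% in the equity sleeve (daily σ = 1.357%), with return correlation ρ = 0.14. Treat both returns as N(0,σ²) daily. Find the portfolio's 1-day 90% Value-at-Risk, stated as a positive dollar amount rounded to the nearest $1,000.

$638,000

σ_p² = 0.28²·2.31² + 0.72²·1.357² + 2·0.14·0.28·0.72·2.31·1.357 = 1.5499 (%²).
σ_p = √1.5499 = 1.245%.
At 90%, z = 1.282.
VaR = 1.282 × 1.245% = 1.596%; on $40,000,000 that is $638,400.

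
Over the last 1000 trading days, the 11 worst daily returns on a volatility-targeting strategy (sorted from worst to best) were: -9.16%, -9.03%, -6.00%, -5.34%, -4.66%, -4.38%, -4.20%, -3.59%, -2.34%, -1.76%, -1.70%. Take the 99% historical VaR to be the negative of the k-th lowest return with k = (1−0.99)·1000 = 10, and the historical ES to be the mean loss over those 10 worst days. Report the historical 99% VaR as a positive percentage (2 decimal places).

k = 10; the 10th lowest return is -1.76%, so VaR = 1.76%.

1.76%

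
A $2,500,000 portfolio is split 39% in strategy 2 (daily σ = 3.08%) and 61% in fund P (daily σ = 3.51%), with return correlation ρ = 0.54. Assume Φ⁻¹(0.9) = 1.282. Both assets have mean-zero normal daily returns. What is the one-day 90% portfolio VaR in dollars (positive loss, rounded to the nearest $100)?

$95,100

σ_p² = 0.39²·3.08² + 0.61²·3.51² + 2·0.54·0.39·0.61·3.08·3.51 = 8.8048 (%²).
σ_p = √8.8048 = 2.967%.
VaR = 1.282 × 2.967% = 3.804%; on $2,500,000 that is $95,100.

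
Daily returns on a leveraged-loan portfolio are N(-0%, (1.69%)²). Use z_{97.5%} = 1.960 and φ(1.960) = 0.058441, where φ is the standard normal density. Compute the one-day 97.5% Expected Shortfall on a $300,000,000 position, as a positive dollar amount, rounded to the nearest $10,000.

Tail multiplier: φ(z)/(1−α) = 0.058441 / 0.025 = 2.338.
ES = 1.69% × 2.338 = 3.951%.
On $300,000,000: 0.03951 × $300,000,000 = $11,853,000.

$11,850,000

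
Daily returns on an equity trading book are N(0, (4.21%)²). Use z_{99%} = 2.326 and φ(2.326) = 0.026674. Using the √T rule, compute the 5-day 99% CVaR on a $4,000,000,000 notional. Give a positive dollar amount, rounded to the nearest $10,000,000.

σ_{5d} = 4.21% × √5 = 9.414%.
ES multiplier = φ(z)/(1−α) = 0.026674/0.01 = 2.667.
ES = 9.414% × 2.667 = 25.107%; on $4,000,000,000: $1,004,280,000.

$1,000,000,000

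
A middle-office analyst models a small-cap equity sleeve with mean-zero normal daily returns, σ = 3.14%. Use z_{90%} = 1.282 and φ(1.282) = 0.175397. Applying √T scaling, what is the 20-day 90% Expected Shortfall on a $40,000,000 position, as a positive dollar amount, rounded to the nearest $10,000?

$9,850,000

σ_{20d} = 3.14% × √20 = 14.043%.
ES multiplier = φ(z)/(1−α) = 0.175397/0.1 = 1.754.
ES = 14.043% × 1.754 = 24.631%; on $40,000,000: $9,852,400.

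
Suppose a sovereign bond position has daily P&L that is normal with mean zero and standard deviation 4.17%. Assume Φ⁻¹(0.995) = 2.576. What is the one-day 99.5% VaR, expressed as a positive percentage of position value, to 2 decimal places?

10.74%

VaR = z·σ = 2.576 × 4.17% = 10.742%.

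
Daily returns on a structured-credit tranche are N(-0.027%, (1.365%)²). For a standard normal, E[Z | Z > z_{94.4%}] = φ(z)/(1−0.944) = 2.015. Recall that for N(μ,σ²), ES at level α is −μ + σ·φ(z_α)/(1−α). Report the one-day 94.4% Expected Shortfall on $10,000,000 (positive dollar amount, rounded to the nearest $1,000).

$278,000

ES = −(-0.027%) + 1.365% × 2.015 = 2.777%.
On $10,000,000: 0.02777 × $10,000,000 = $277,700.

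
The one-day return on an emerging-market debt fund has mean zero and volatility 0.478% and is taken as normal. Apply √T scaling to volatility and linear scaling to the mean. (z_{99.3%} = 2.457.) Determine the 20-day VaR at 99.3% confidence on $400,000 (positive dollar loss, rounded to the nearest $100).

σ_{20d} = 0.478% × √20 = 2.138%.
VaR = 2.457 × 2.138% = 5.253%.
On $400,000: 0.05253 × $400,000 = $21,012.

$21,000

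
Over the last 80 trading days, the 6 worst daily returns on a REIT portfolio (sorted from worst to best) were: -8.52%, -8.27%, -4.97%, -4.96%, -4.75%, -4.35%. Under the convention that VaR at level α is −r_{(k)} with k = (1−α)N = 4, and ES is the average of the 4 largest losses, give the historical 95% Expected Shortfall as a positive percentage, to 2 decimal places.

6.68%

The 4 worst returns sum to -26.72%.
ES = −(-26.72%) / 4 = 6.68%.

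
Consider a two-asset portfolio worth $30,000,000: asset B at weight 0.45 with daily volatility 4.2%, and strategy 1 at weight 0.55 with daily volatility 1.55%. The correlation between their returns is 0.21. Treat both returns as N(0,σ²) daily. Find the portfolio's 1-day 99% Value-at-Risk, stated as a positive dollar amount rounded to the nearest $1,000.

$1,557,000

σ_p² = 0.45²·4.2² + 0.55²·1.55² + 2·0.21·0.45·0.55·4.2·1.55 = 4.9756 (%²).
σ_p = √4.9756 = 2.231%.
At 99%, z = 2.326.
VaR = 2.326 × 2.231% = 5.189%; on $30,000,000 that is $1,556,700.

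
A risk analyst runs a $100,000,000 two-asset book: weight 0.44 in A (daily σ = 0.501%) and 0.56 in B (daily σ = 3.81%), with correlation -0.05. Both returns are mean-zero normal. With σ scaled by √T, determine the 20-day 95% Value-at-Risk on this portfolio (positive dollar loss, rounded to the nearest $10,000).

σ_p = √(0.44²·0.501² + 0.56²·3.81² + 2·-0.05·0.44·0.56·0.501·3.81) = 2.134%.
σ_{20d} = 2.134% × √20 = 9.544%.
z(95%) = 1.645.
VaR = 1.645 × 9.544% = 15.700%; on $100,000,000 that is $15,700,000.

$15,700,000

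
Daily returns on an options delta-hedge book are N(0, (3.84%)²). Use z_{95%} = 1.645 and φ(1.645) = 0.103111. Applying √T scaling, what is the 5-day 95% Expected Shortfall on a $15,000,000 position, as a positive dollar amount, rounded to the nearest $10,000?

$2,660,000

σ_{5d} = 3.84% × √5 = 8.587%.
ES multiplier = φ(z)/(1−α) = 0.103111/0.05 = 2.062.
ES = 8.587% × 2.062 = 17.706%; on $15,000,000: $2,655,900.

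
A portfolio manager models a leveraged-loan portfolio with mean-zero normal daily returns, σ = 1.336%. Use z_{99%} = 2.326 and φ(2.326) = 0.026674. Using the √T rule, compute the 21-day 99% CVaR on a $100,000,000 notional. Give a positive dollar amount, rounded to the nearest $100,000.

σ_{21d} = 1.336% × √21 = 6.122%.
ES multiplier = φ(z)/(1−α) = 0.026674/0.01 = 2.667.
ES = 6.122% × 2.667 = 16.327%; on $100,000,000: $16,327,000.

$16,300,000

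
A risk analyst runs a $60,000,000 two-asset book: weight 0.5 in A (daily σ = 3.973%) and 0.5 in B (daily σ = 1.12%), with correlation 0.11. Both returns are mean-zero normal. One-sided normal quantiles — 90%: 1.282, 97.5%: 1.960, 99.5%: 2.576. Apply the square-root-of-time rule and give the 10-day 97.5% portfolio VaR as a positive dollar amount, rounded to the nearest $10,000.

$7,890,000

σ_p = √(0.5²·3.973² + 0.5²·1.12² + 2·0.11·0.5·0.5·3.973·1.12) = 2.122%.
σ_{10d} = 2.122% × √10 = 6.710%.
VaR = 1.960 × 6.710% = 13.152%; on $60,000,000 that is $7,891,200.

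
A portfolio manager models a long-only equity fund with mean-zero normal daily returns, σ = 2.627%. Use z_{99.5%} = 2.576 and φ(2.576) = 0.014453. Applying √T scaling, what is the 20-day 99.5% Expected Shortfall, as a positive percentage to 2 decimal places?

σ_{20d} = 2.627% × √20 = 11.748%.
ES multiplier = φ(z)/(1−α) = 0.014453/0.005 = 2.891.
ES = 11.748% × 2.891 = 33.963%.

33.96%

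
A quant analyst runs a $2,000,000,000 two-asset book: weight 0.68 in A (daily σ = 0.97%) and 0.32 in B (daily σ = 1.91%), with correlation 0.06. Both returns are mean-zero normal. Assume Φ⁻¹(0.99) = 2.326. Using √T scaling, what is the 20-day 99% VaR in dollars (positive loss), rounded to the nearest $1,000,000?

$193,000,000

σ_p = √(0.68²·0.97² + 0.32²·1.91² + 2·0.06·0.68·0.32·0.97·1.91) = 0.926%.
σ_{20d} = 0.926% × √20 = 4.141%.
VaR = 2.326 × 4.141% = 9.632%; on $2,000,000,000 that is $192,640,000.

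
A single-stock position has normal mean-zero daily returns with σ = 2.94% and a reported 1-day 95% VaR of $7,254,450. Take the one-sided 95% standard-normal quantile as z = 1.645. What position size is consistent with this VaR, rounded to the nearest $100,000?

VaR as a fraction of value: z·σ = 1.645 × 2.94% = 4.8363%.
Position = $7,254,450 / 0.048363 = $150,000,000.

$150,000,000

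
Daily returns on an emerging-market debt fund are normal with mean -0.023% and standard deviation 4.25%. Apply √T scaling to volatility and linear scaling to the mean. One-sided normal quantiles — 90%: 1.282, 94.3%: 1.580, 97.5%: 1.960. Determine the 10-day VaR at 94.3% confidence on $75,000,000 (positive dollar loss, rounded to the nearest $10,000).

σ_{10d} = 4.25% × √10 = 13.440%; μ_{10d} = 10 × -0.023% = -0.230%.
VaR = −(-0.230%) + 1.580 × 13.440% = 21.465%.
On $75,000,000: 0.21465 × $75,000,000 = $16,098,750.

$16,100,000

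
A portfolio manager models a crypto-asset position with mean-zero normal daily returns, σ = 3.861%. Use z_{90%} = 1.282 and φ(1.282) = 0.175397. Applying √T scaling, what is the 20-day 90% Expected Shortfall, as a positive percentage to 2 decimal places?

30.29%

σ_{20d} = 3.861% × √20 = 17.267%.
ES multiplier = φ(z)/(1−α) = 0.175397/0.1 = 1.754.
ES = 17.267% × 1.754 = 30.286%.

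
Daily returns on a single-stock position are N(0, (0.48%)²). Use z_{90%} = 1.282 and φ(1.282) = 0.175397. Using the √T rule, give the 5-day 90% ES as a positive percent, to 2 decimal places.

σ_{5d} = 0.48% × √5 = 1.073%.
ES multiplier = φ(z)/(1−α) = 0.175397/0.1 = 1.754.
ES = 1.073% × 1.754 = 1.882%.

1.88%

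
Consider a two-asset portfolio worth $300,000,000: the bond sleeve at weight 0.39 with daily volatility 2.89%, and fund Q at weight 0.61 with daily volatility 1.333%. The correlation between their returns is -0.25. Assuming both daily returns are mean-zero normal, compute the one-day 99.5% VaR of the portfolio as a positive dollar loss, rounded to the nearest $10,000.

$9,380,000

σ_p² = 0.39²·2.89² + 0.61²·1.333² + 2·-0.25·0.39·0.61·2.89·1.333 = 1.4733 (%²).
σ_p = √1.4733 = 1.214%.
At 99.5%, z = 2.576.
VaR = 2.576 × 1.214% = 3.127%; on $300,000,000 that is $9,381,000.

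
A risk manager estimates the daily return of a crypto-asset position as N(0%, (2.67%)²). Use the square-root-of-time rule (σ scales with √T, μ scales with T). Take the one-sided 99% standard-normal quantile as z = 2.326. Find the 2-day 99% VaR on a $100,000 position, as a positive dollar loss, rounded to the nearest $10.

$8,780

σ_{2d} = 2.67% × √2 = 3.776%.
VaR = 2.326 × 3.776% = 8.783%.
On $100,000: 0.08783 × $100,000 = $8,783.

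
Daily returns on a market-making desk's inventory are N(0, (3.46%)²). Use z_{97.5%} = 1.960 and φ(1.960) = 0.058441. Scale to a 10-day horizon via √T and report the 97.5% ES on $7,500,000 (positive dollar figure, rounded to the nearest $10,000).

σ_{10d} = 3.46% × √10 = 10.941%.
ES multiplier = φ(z)/(1−α) = 0.058441/0.025 = 2.338.
ES = 10.941% × 2.338 = 25.580%; on $7,500,000: $1,918,500.

$1,920,000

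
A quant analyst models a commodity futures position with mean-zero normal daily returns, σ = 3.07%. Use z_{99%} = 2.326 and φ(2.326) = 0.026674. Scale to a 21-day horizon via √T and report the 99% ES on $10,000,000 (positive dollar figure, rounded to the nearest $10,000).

σ_{21d} = 3.07% × √21 = 14.069%.
ES multiplier = φ(z)/(1−α) = 0.026674/0.01 = 2.667.
ES = 14.069% × 2.667 = 37.522%; on $10,000,000: $3,752,200.

$3,750,000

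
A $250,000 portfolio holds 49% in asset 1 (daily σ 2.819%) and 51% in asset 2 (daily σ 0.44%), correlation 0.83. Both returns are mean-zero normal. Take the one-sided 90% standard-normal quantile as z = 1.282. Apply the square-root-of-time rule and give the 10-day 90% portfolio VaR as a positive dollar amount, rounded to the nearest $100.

σ_p = √(0.49²·2.819² + 0.51²·0.44² + 2·0.83·0.49·0.51·2.819·0.44) = 1.573%.
σ_{10d} = 1.573% × √10 = 4.974%.
VaR = 1.282 × 4.974% = 6.377%; on $250,000 that is $15,942.

$15,900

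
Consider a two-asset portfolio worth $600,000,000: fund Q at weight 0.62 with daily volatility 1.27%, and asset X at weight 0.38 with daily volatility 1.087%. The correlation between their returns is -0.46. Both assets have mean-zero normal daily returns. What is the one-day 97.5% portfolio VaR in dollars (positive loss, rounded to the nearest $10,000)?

$8,240,000

σ_p² = 0.62²·1.27² + 0.38²·1.087² + 2·-0.46·0.62·0.38·1.27·1.087 = 0.4914 (%²).
σ_p = √0.4914 = 0.701%.
At 97.5%, z = 1.960.
VaR = 1.960 × 0.701% = 1.374%; on $600,000,000 that is $8,244,000.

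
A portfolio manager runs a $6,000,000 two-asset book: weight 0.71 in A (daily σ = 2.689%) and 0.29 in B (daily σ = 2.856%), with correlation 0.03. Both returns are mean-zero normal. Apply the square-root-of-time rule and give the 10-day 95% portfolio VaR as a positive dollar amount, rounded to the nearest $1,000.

σ_p = √(0.71²·2.689² + 0.29²·2.856² + 2·0.03·0.71·0.29·2.689·2.856) = 2.104%.
σ_{10d} = 2.104% × √10 = 6.653%.
z(95%) = 1.645.
VaR = 1.645 × 6.653% = 10.944%; on $6,000,000 that is $656,640.

$657,000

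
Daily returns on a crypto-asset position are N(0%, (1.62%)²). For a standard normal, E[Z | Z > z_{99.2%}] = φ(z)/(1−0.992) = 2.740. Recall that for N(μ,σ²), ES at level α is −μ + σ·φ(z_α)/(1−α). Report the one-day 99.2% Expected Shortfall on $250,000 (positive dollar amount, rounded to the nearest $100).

ES = 1.62% × 2.740 = 4.439%.
On $250,000: 0.04439 × $250,000 = $11,098.

$11,100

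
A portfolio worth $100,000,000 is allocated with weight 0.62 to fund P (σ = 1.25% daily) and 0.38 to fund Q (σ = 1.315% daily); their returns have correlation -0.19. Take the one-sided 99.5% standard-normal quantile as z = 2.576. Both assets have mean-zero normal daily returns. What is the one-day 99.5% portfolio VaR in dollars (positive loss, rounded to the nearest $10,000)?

$2,160,000

σ_p² = 0.62²·1.25² + 0.38²·1.315² + 2·-0.19·0.62·0.38·1.25·1.315 = 0.7032 (%²).
σ_p = √0.7032 = 0.839%.
VaR = 2.576 × 0.839% = 2.161%; on $100,000,000 that is $2,161,000.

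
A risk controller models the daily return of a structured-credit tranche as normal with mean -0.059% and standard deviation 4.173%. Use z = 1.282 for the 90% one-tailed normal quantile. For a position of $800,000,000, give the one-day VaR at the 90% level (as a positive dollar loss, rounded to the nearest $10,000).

VaR = −μ + z·σ = −(-0.059%) + 1.282 × 4.173% = 5.409%.
On $800,000,000: 0.05409 × $800,000,000 = $43,272,000.

$43,270,000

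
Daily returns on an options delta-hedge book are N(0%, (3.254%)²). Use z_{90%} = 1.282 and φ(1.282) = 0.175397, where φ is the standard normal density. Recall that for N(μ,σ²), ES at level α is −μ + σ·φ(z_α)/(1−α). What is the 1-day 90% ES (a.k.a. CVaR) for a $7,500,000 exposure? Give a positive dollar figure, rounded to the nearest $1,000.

$428,000

Tail multiplier: φ(z)/(1−α) = 0.175397 / 0.1 = 1.754.
ES = 3.254% × 1.754 = 5.708%.
On $7,500,000: 0.05708 × $7,500,000 = $428,100.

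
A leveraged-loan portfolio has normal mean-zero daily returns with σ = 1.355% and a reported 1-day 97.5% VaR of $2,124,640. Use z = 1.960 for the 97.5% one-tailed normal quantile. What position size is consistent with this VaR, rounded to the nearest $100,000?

$80,000,000

VaR as a fraction of value: z·σ = 1.960 × 1.355% = 2.6558%.
Position = $2,124,640 / 0.026558 = $80,000,000.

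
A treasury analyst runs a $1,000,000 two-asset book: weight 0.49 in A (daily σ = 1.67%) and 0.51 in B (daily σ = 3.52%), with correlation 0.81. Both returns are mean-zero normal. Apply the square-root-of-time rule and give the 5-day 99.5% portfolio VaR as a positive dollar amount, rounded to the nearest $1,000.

$144,000

σ_p = √(0.49²·1.67² + 0.51²·3.52² + 2·0.81·0.49·0.51·1.67·3.52) = 2.504%.
σ_{5d} = 2.504% × √5 = 5.599%.
z(99.5%) = 2.576.
VaR = 2.576 × 5.599% = 14.423%; on $1,000,000 that is $144,230.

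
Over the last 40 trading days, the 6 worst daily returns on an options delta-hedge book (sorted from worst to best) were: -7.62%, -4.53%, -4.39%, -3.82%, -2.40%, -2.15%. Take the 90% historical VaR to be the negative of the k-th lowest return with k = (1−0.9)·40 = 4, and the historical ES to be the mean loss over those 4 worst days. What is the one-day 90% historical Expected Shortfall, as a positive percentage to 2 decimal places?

5.09%

The 4 worst returns sum to -20.36%.
ES = −(-20.36%) / 4 = 5.09%.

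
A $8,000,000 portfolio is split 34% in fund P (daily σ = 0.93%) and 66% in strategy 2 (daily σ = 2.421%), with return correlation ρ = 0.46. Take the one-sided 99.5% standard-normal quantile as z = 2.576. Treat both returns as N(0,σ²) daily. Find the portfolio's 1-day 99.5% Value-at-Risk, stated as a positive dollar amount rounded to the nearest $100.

σ_p² = 0.34²·0.93² + 0.66²·2.421² + 2·0.46·0.34·0.66·0.93·2.421 = 3.1180 (%²).
σ_p = √3.1180 = 1.766%.
VaR = 2.576 × 1.766% = 4.549%; on $8,000,000 that is $363,920.

$363,900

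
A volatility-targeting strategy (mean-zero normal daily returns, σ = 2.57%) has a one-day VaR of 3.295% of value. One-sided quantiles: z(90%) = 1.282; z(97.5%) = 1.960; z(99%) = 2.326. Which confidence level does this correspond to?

90%

Implied z = VaR/σ = 3.295 / 2.57 = 1.282.
This matches z(90%) = 1.282.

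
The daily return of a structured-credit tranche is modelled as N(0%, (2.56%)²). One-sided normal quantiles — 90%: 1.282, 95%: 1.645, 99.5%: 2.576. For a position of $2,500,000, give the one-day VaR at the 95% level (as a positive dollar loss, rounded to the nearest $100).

VaR = z·σ = 1.645 × 2.56% = 4.211%.
On $2,500,000: 0.04211 × $2,500,000 = $105,275.

$105,300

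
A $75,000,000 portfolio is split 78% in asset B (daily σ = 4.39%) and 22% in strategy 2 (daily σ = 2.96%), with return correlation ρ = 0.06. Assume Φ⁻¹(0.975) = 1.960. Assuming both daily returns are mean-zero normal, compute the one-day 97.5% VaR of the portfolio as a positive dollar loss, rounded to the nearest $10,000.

σ_p² = 0.78²·4.39² + 0.22²·2.96² + 2·0.06·0.78·0.22·4.39·2.96 = 12.4168 (%²).
σ_p = √12.4168 = 3.524%.
VaR = 1.960 × 3.524% = 6.907%; on $75,000,000 that is $5,180,250.

$5,180,000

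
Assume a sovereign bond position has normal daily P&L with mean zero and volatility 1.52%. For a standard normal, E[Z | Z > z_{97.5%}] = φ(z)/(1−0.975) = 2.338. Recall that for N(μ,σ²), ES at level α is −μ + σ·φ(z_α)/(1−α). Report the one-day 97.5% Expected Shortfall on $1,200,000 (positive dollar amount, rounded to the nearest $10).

$42,650

ES = 1.52% × 2.338 = 3.554%.
On $1,200,000: 0.03554 × $1,200,000 = $42,648.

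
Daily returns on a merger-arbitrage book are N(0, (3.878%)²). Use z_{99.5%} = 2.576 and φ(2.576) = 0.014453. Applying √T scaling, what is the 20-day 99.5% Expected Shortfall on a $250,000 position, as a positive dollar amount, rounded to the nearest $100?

σ_{20d} = 3.878% × √20 = 17.343%.
ES multiplier = φ(z)/(1−α) = 0.014453/0.005 = 2.891.
ES = 17.343% × 2.891 = 50.139%; on $250,000: $125,348.

$125,300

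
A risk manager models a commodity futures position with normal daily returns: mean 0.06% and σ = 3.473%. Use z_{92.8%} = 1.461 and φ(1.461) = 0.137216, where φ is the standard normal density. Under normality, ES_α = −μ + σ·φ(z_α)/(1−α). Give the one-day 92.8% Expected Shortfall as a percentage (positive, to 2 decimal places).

6.56%

Tail multiplier: φ(z)/(1−α) = 0.137216 / 0.072 = 1.906.
ES = −(0.06%) + 3.473% × 1.906 = 6.560%.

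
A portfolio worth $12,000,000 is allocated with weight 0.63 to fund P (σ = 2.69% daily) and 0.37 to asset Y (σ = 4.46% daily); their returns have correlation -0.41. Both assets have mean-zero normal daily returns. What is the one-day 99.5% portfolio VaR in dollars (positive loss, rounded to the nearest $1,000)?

σ_p² = 0.63²·2.69² + 0.37²·4.46² + 2·-0.41·0.63·0.37·2.69·4.46 = 3.3020 (%²).
σ_p = √3.3020 = 1.817%.
At 99.5%, z = 2.576.
VaR = 2.576 × 1.817% = 4.681%; on $12,000,000 that is $561,720.

$562,000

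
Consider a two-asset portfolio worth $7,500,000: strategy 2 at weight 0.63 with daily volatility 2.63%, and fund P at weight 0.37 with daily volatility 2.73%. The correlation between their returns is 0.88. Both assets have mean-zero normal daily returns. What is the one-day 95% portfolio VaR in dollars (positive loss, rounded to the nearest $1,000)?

$320,000

σ_p² = 0.63²·2.63² + 0.37²·2.73² + 2·0.88·0.63·0.37·2.63·2.73 = 6.7112 (%²).
σ_p = √6.7112 = 2.591%.
At 95%, z = 1.645.
VaR = 1.645 × 2.591% = 4.262%; on $7,500,000 that is $319,650.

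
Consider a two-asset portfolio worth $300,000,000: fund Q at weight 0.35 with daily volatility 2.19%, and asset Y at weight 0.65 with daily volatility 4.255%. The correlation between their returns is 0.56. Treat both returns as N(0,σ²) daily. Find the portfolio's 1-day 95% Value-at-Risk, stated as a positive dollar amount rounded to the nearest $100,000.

σ_p² = 0.35²·2.19² + 0.65²·4.255² + 2·0.56·0.35·0.65·2.19·4.255 = 10.6112 (%²).
σ_p = √10.6112 = 3.257%.
At 95%, z = 1.645.
VaR = 1.645 × 3.257% = 5.358%; on $300,000,000 that is $16,074,000.

$16,100,000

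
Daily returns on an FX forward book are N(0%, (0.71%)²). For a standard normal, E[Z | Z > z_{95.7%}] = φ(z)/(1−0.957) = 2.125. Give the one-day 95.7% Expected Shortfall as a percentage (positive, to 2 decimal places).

1.51%

ES = 0.71% × 2.125 = 1.509%.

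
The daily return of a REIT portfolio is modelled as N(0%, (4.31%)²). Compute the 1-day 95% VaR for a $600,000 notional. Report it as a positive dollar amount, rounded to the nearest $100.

At 95% one-sided, z = 1.645.
VaR = z·σ = 1.645 × 4.31% = 7.090%.
On $600,000: 0.07090 × $600,000 = $42,540.

$42,500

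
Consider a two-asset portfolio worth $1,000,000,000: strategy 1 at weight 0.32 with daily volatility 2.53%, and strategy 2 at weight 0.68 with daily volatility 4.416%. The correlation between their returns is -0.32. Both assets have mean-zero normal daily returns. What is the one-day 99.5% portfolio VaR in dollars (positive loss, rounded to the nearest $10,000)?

σ_p² = 0.32²·2.53² + 0.68²·4.416² + 2·-0.32·0.32·0.68·2.53·4.416 = 8.1168 (%²).
σ_p = √8.1168 = 2.849%.
At 99.5%, z = 2.576.
VaR = 2.576 × 2.849% = 7.339%; on $1,000,000,000 that is $73,390,000.

$73,390,000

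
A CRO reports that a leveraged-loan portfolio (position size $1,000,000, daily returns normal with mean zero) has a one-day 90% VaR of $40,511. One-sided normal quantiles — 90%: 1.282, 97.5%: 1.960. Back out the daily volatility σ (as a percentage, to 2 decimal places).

3.16%

VaR as a fraction: $40,511 / $1,000,000 = 4.051%.
σ = VaR / z = 4.051% / 1.282 = 3.160%.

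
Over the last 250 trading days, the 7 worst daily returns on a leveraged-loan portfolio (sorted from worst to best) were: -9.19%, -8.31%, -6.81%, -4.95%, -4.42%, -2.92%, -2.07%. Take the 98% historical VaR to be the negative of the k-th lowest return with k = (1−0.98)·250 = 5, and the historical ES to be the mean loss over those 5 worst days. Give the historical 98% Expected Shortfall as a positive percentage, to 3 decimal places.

6.736%

The 5 worst returns sum to -33.68%.
ES = −(-33.68%) / 5 = 6.736%.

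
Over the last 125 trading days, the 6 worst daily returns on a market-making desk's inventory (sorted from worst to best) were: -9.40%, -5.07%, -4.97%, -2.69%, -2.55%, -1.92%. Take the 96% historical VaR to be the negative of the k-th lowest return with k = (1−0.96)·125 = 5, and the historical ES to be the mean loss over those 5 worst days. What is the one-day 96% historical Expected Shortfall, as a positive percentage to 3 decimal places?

4.936%

The 5 worst returns sum to -24.68%.
ES = −(-24.68%) / 5 = 4.936%.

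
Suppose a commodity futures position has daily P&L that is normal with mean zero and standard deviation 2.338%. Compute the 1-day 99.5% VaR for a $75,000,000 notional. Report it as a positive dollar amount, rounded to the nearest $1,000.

At 99.5% one-sided, z = 2.576.
VaR = z·σ = 2.576 × 2.338% = 6.023%.
On $75,000,000: 0.06023 × $75,000,000 = $4,517,250.

$4,517,000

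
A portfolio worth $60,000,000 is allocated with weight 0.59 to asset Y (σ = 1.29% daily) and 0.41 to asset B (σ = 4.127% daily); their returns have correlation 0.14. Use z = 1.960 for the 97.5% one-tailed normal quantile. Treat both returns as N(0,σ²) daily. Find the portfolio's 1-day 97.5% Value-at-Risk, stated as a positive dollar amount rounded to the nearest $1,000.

σ_p² = 0.59²·1.29² + 0.41²·4.127² + 2·0.14·0.59·0.41·1.29·4.127 = 3.8030 (%²).
σ_p = √3.8030 = 1.950%.
VaR = 1.960 × 1.950% = 3.822%; on $60,000,000 that is $2,293,200.

$2,293,000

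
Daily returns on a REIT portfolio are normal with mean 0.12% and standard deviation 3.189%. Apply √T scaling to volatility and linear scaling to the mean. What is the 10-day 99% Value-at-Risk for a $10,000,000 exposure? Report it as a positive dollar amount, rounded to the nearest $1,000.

$2,226,000

At 99%, z = 2.326.
σ_{10d} = 3.189% × √10 = 10.085%; μ_{10d} = 10 × 0.12% = 1.200%.
VaR = −(1.200%) + 2.326 × 10.085% = 22.258%.
On $10,000,000: 0.22258 × $10,000,000 = $2,225,800.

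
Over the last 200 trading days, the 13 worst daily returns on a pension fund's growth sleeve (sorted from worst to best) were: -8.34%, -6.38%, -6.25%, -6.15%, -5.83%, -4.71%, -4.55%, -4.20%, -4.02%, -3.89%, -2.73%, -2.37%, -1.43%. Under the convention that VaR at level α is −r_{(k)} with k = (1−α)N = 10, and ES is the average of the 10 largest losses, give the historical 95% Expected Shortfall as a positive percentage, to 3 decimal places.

5.432%

The 10 worst returns sum to -54.32%.
ES = −(-54.32%) / 10 = 5.432%.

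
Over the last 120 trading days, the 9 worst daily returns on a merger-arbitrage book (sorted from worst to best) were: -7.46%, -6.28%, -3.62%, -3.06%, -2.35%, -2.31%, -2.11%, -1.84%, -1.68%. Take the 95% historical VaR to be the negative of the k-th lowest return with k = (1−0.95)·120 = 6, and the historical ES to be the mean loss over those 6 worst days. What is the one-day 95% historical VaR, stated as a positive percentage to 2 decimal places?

k = 6; the 6th lowest return is -2.31%, so VaR = 2.31%.

2.31%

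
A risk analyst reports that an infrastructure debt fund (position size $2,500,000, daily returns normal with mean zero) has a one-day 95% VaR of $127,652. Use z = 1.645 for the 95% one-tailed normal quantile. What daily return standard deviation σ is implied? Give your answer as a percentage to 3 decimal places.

3.104%

VaR as a fraction: $127,652 / $2,500,000 = 5.106%.
σ = VaR / z = 5.106% / 1.645 = 3.104%.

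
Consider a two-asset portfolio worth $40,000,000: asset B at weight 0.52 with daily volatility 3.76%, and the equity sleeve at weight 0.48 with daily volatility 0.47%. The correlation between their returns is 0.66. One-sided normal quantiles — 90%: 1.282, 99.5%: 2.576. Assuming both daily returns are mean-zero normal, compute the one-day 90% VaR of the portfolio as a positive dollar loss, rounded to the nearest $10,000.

σ_p² = 0.52²·3.76² + 0.48²·0.47² + 2·0.66·0.52·0.48·3.76·0.47 = 4.4559 (%²).
σ_p = √4.4559 = 2.111%.
VaR = 1.282 × 2.111% = 2.706%; on $40,000,000 that is $1,082,400.

$1,080,000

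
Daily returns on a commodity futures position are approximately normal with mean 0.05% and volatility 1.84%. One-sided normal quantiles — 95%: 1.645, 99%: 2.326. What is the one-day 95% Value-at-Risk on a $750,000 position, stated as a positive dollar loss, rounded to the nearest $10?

VaR = −μ + z·σ = −(0.05%) + 1.645 × 1.84% = 2.977%.
On $750,000: 0.02977 × $750,000 = $22,328.

$22,330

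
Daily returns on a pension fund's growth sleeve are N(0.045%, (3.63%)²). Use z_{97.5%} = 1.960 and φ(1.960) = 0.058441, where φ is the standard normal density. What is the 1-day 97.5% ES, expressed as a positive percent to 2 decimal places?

Tail multiplier: φ(z)/(1−α) = 0.058441 / 0.025 = 2.338.
ES = −(0.045%) + 3.63% × 2.338 = 8.442%.

8.44%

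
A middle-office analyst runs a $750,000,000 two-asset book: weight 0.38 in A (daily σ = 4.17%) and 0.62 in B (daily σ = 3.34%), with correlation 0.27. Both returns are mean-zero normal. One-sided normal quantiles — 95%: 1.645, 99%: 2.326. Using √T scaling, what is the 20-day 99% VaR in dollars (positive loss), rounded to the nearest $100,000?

$228,400,000

σ_p = √(0.38²·4.17² + 0.62²·3.34² + 2·0.27·0.38·0.62·4.17·3.34) = 2.928%.
σ_{20d} = 2.928% × √20 = 13.094%.
VaR = 2.326 × 13.094% = 30.457%; on $750,000,000 that is $228,427,500.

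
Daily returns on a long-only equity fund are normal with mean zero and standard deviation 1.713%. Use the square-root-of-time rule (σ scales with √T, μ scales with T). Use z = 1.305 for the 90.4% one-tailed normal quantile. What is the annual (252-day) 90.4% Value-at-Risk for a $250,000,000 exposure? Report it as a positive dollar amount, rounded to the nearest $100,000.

$88,700,000

σ_{252d} = 1.713% × √252 = 27.193%.
VaR = 1.305 × 27.193% = 35.487%.
On $250,000,000: 0.35487 × $250,000,000 = $88,717,500.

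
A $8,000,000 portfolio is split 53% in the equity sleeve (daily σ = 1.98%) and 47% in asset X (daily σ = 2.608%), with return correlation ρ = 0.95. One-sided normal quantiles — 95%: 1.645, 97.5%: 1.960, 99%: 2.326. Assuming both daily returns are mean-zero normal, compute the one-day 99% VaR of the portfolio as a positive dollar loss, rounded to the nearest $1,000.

σ_p² = 0.53²·1.98² + 0.47²·2.608² + 2·0.95·0.53·0.47·1.98·2.608 = 5.0477 (%²).
σ_p = √5.0477 = 2.247%.
VaR = 2.326 × 2.247% = 5.227%; on $8,000,000 that is $418,160.

$418,000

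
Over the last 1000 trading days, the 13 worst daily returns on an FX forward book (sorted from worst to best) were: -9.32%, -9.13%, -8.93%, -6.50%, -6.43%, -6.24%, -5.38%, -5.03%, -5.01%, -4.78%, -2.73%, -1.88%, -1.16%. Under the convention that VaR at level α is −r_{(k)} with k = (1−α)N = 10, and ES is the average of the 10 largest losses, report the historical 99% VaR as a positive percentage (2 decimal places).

4.78%

k = 10; the 10th lowest return is -4.78%, so VaR = 4.78%.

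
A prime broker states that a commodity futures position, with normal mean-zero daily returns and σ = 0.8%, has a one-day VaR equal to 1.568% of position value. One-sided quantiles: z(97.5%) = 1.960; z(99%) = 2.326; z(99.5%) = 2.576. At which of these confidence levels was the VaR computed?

Implied z = VaR/σ = 1.568 / 0.8 = 1.960.
This matches z(97.5%) = 1.960.

97.5%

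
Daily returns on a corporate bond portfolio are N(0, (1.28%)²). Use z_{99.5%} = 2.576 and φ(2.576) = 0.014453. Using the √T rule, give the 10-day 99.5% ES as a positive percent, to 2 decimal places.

11.70%

σ_{10d} = 1.28% × √10 = 4.048%.
ES multiplier = φ(z)/(1−α) = 0.014453/0.005 = 2.891.
ES = 4.048% × 2.891 = 11.703%.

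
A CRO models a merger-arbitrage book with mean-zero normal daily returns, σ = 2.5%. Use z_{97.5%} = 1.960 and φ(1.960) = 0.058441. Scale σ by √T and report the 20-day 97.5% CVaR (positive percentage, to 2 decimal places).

σ_{20d} = 2.5% × √20 = 11.180%.
ES multiplier = φ(z)/(1−α) = 0.058441/0.025 = 2.338.
ES = 11.180% × 2.338 = 26.139%.

26.14%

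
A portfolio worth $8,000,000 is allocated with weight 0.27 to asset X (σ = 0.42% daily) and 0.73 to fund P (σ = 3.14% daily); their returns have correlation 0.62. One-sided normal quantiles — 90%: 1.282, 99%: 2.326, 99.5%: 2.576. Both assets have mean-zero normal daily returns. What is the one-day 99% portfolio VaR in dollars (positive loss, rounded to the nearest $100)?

$439,900

σ_p² = 0.27²·0.42² + 0.73²·3.14² + 2·0.62·0.27·0.73·0.42·3.14 = 5.5894 (%²).
σ_p = √5.5894 = 2.364%.
VaR = 2.326 × 2.364% = 5.499%; on $8,000,000 that is $439,920.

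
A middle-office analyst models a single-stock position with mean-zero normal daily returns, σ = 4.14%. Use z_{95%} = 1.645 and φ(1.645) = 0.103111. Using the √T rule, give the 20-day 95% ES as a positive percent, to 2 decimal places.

38.18%

σ_{20d} = 4.14% × √20 = 18.515%.
ES multiplier = φ(z)/(1−α) = 0.103111/0.05 = 2.062.
ES = 18.515% × 2.062 = 38.178%.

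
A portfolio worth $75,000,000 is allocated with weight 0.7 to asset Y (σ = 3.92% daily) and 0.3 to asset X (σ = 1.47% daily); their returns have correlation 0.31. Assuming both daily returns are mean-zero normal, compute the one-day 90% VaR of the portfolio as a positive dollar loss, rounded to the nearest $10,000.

$2,800,000

σ_p² = 0.7²·3.92² + 0.3²·1.47² + 2·0.31·0.7·0.3·3.92·1.47 = 8.4743 (%²).
σ_p = √8.4743 = 2.911%.
At 90%, z = 1.282.
VaR = 1.282 × 2.911% = 3.732%; on $75,000,000 that is $2,799,000.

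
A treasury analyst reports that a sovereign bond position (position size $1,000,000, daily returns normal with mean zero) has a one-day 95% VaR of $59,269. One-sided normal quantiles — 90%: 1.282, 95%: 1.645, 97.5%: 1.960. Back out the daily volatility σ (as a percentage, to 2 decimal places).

VaR as a fraction: $59,269 / $1,000,000 = 5.927%.
σ = VaR / z = 5.927% / 1.645 = 3.603%.

3.60%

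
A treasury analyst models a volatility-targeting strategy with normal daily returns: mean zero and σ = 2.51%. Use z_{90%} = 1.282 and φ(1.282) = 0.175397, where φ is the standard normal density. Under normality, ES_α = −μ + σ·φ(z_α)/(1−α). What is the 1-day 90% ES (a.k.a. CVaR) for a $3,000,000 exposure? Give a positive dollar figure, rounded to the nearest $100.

Tail multiplier: φ(z)/(1−α) = 0.175397 / 0.1 = 1.754.
ES = 2.51% × 1.754 = 4.403%.
On $3,000,000: 0.04403 × $3,000,000 = $132,090.

$132,100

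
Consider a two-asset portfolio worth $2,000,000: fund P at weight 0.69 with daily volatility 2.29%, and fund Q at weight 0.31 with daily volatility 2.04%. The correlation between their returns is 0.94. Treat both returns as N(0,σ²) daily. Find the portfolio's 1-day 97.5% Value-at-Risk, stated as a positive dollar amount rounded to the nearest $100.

$85,700

σ_p² = 0.69²·2.29² + 0.31²·2.04² + 2·0.94·0.69·0.31·2.29·2.04 = 4.7752 (%²).
σ_p = √4.7752 = 2.185%.
At 97.5%, z = 1.960.
VaR = 1.960 × 2.185% = 4.283%; on $2,000,000 that is $85,660.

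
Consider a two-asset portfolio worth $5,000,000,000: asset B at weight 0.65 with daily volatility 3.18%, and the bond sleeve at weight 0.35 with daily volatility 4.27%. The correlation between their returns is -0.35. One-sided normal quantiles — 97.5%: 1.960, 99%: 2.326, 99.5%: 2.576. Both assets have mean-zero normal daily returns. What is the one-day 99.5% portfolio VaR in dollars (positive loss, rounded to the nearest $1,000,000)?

σ_p² = 0.65²·3.18² + 0.35²·4.27² + 2·-0.35·0.65·0.35·3.18·4.27 = 4.3436 (%²).
σ_p = √4.3436 = 2.084%.
VaR = 2.576 × 2.084% = 5.368%; on $5,000,000,000 that is $268,400,000.

$268,000,000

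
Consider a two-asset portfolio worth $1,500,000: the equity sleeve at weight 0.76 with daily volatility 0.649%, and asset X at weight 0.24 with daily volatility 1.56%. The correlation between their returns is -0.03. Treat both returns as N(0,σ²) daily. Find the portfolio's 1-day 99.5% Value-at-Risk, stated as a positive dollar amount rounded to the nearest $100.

$23,600

σ_p² = 0.76²·0.649² + 0.24²·1.56² + 2·-0.03·0.76·0.24·0.649·1.56 = 0.3724 (%²).
σ_p = √0.3724 = 0.610%.
At 99.5%, z = 2.576.
VaR = 2.576 × 0.610% = 1.571%; on $1,500,000 that is $23,565.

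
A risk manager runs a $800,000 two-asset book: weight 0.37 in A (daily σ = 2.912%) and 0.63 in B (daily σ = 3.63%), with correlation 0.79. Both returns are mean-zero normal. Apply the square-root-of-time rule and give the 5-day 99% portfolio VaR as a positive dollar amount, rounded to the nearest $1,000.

σ_p = √(0.37²·2.912² + 0.63²·3.63² + 2·0.79·0.37·0.63·2.912·3.63) = 3.207%.
σ_{5d} = 3.207% × √5 = 7.171%.
z(99%) = 2.326.
VaR = 2.326 × 7.171% = 16.680%; on $800,000 that is $133,440.

$133,000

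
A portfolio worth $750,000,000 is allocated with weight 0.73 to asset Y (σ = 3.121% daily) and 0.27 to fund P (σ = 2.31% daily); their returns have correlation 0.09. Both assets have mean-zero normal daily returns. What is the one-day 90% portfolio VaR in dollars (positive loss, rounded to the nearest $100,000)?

$23,200,000

σ_p² = 0.73²·3.121² + 0.27²·2.31² + 2·0.09·0.73·0.27·3.121·2.31 = 5.8356 (%²).
σ_p = √5.8356 = 2.416%.
At 90%, z = 1.282.
VaR = 1.282 × 2.416% = 3.097%; on $750,000,000 that is $23,227,500.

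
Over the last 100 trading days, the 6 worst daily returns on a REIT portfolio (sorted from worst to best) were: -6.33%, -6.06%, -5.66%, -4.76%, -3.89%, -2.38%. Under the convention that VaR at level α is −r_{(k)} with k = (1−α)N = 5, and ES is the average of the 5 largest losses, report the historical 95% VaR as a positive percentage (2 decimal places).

3.89%

k = 5; the 5th lowest return is -3.89%, so VaR = 3.89%.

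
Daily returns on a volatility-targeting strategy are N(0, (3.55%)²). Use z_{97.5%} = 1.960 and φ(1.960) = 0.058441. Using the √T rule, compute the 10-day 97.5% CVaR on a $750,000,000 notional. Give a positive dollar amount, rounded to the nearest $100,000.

$196,800,000

σ_{10d} = 3.55% × √10 = 11.226%.
ES multiplier = φ(z)/(1−α) = 0.058441/0.025 = 2.338.
ES = 11.226% × 2.338 = 26.246%; on $750,000,000: $196,845,000.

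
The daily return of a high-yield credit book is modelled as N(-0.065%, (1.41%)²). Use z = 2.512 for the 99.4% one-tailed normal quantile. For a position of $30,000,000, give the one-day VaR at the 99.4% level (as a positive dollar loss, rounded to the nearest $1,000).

VaR = −μ + z·σ = −(-0.065%) + 2.512 × 1.41% = 3.607%.
On $30,000,000: 0.03607 × $30,000,000 = $1,082,100.

$1,082,000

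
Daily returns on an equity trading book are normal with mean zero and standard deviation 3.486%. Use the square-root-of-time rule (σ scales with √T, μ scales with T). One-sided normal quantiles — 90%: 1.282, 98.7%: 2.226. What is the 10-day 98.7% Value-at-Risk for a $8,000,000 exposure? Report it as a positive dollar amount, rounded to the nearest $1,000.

σ_{10d} = 3.486% × √10 = 11.024%.
VaR = 2.226 × 11.024% = 24.539%.
On $8,000,000: 0.24539 × $8,000,000 = $1,963,120.

$1,963,000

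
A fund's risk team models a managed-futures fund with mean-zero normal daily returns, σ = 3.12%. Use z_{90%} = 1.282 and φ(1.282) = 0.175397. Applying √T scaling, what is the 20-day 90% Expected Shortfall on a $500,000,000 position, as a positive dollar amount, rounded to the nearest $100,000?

$122,400,000

σ_{20d} = 3.12% × √20 = 13.953%.
ES multiplier = φ(z)/(1−α) = 0.175397/0.1 = 1.754.
ES = 13.953% × 1.754 = 24.474%; on $500,000,000: $122,370,000.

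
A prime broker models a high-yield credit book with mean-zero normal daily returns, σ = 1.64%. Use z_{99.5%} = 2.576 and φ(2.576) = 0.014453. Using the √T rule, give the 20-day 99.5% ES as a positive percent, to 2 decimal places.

21.20%

σ_{20d} = 1.64% × √20 = 7.334%.
ES multiplier = φ(z)/(1−α) = 0.014453/0.005 = 2.891.
ES = 7.334% × 2.891 = 21.203%.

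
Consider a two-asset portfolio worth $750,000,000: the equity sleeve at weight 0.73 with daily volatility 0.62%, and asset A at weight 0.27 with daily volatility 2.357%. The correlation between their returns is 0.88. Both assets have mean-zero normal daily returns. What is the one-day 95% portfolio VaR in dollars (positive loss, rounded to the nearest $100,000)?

σ_p² = 0.73²·0.62² + 0.27²·2.357² + 2·0.88·0.73·0.27·0.62·2.357 = 1.1168 (%²).
σ_p = √1.1168 = 1.057%.
At 95%, z = 1.645.
VaR = 1.645 × 1.057% = 1.739%; on $750,000,000 that is $13,042,500.

$13,000,000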